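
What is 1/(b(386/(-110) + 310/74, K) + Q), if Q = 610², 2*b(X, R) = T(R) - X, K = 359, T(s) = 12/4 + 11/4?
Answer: 16280/6057829269 ≈ 2.6874e-6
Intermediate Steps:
T(s) = 23/4 (T(s) = 12*(¼) + 11*(¼) = 3 + 11/4 = 23/4)
b(X, R) = 23/8 - X/2 (b(X, R) = (23/4 - X)/2 = 23/8 - X/2)
Q = 372100
1/(b(386/(-110) + 310/74, K) + Q) = 1/((23/8 - (386/(-110) + 310/74)/2) + 372100) = 1/((23/8 - (386*(-1/110) + 310*(1/74))/2) + 372100) = 1/((23/8 - (-193/55 + 155/37)/2) + 372100) = 1/((23/8 - ½*1384/2035) + 372100) = 1/((23/8 - 692/2035) + 372100) = 1/(41269/16280 + 372100) = 1/(6057829269/16280) = 16280/6057829269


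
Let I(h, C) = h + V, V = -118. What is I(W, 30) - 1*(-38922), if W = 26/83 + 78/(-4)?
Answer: 6438279/166 ≈ 38785.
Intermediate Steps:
W = -3185/166 (W = 26*(1/83) + 78*(-1/4) = 26/83 - 39/2 = -3185/166 ≈ -19.187)
I(h, C) = -118 + h (I(h, C) = h - 118 = -118 + h)
I(W, 30) - 1*(-38922) = (-118 - 3185/166) - 1*(-38922) = -22773/166 + 38922 = 6438279/166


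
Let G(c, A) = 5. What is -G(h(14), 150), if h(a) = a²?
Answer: -5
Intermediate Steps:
-G(h(14), 150) = -1*5 = -5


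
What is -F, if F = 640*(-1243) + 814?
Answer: 794706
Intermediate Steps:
F = -794706 (F = -795520 + 814 = -794706)
-F = -1*(-794706) = 794706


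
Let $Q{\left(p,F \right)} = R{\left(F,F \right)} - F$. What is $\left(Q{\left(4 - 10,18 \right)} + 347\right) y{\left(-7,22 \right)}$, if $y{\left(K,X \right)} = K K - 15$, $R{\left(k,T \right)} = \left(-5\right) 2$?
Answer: $10846$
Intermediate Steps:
$R{\left(k,T \right)} = -10$
$y{\left(K,X \right)} = -15 + K^{2}$ ($y{\left(K,X \right)} = K^{2} - 15 = -15 + K^{2}$)
$Q{\left(p,F \right)} = -10 - F$
$\left(Q{\left(4 - 10,18 \right)} + 347\right) y{\left(-7,22 \right)} = \left(\left(-10 - 18\right) + 347\right) \left(-15 + \left(-7\right)^{2}\right) = \left(\left(-10 - 18\right) + 347\right) \left(-15 + 49\right) = \left(-28 + 347\right) 34 = 319 \cdot 34 = 10846$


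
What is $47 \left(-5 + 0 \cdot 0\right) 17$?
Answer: $-3995$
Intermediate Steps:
$47 \left(-5 + 0 \cdot 0\right) 17 = 47 \left(-5 + 0\right) 17 = 47 \left(-5\right) 17 = \left(-235\right) 17 = -3995$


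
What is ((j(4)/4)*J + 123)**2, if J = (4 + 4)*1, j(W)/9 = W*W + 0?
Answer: 168921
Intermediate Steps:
j(W) = 9*W**2 (j(W) = 9*(W*W + 0) = 9*(W**2 + 0) = 9*W**2)
J = 8 (J = 8*1 = 8)
((j(4)/4)*J + 123)**2 = (((9*4**2)/4)*8 + 123)**2 = (((9*16)/4)*8 + 123)**2 = (((1/4)*144)*8 + 123)**2 = (36*8 + 123)**2 = (288 + 123)**2 = 411**2 = 168921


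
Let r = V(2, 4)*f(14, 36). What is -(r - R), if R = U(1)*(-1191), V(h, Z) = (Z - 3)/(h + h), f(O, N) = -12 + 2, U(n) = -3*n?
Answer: 7151/2 ≈ 3575.5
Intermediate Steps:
f(O, N) = -10
V(h, Z) = (-3 + Z)/(2*h) (V(h, Z) = (-3 + Z)/((2*h)) = (-3 + Z)*(1/(2*h)) = (-3 + Z)/(2*h))
r = -5/2 (r = ((½)*(-3 + 4)/2)*(-10) = ((½)*(½)*1)*(-10) = (¼)*(-10) = -5/2 ≈ -2.5000)
R = 3573 (R = -3*1*(-1191) = -3*(-1191) = 3573)
-(r - R) = -(-5/2 - 1*3573) = -(-5/2 - 3573) = -1*(-7151/2) = 7151/2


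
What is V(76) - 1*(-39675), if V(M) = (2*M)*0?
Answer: 39675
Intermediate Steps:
V(M) = 0
V(76) - 1*(-39675) = 0 - 1*(-39675) = 0 + 39675 = 39675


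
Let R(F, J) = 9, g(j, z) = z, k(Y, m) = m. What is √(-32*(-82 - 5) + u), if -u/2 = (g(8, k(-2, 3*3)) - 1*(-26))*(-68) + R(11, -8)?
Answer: √7526 ≈ 86.753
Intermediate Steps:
u = 4742 (u = -2*((3*3 - 1*(-26))*(-68) + 9) = -2*((9 + 26)*(-68) + 9) = -2*(35*(-68) + 9) = -2*(-2380 + 9) = -2*(-2371) = 4742)
√(-32*(-82 - 5) + u) = √(-32*(-82 - 5) + 4742) = √(-32*(-87) + 4742) = √(2784 + 4742) = √7526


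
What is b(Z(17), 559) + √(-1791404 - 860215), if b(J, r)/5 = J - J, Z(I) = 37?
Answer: I*√2651619 ≈ 1628.4*I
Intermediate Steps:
b(J, r) = 0 (b(J, r) = 5*(J - J) = 5*0 = 0)
b(Z(17), 559) + √(-1791404 - 860215) = 0 + √(-1791404 - 860215) = 0 + √(-2651619) = 0 + I*√2651619 = I*√2651619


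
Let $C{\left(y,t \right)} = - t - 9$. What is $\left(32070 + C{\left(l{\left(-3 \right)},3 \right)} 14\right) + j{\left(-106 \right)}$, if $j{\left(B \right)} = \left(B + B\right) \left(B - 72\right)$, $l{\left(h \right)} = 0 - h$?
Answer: $69638$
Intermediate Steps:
$l{\left(h \right)} = - h$
$j{\left(B \right)} = 2 B \left(-72 + B\right)$
$C{\left(y,t \right)} = -9 - t$
$\left(32070 + C{\left(l{\left(-3 \right)},3 \right)} 14\right) + j{\left(-106 \right)} = \left(32070 + \left(-9 - 3\right) 14\right) + 2 \left(-106\right) \left(-72 - 106\right) = \left(32070 + \left(-9 - 3\right) 14\right) + 2 \left(-106\right) \left(-178\right) = \left(32070 - 168\right) + 37736 = 31902 + 37736 = 69638$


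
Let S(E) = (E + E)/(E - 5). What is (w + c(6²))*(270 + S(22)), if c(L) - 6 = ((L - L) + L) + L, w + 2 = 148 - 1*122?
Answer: 27804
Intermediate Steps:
w = 24 (w = -2 + (148 - 1*122) = -2 + (148 - 122) = -2 + 26 = 24)
c(L) = 6 + 2*L (c(L) = 6 + (((L - L) + L) + L) = 6 + ((0 + L) + L) = 6 + (L + L) = 6 + 2*L)
S(E) = 2*E/(-5 + E) (S(E) = (2*E)/(-5 + E) = 2*E/(-5 + E))
(w + c(6²))*(270 + S(22)) = (24 + (6 + 2*6²))*(270 + 2*22/(-5 + 22)) = (24 + (6 + 2*36))*(270 + 2*22/17) = (24 + (6 + 72))*(270 + 2*22*(1/17)) = (24 + 78)*(270 + 44/17) = 102*(4634/17) = 27804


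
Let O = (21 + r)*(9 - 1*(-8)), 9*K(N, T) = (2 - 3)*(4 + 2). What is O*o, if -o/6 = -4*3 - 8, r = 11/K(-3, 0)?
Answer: 9180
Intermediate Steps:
K(N, T) = -⅔ (K(N, T) = ((2 - 3)*(4 + 2))/9 = (-1*6)/9 = (⅑)*(-6) = -⅔)
r = -33/2 (r = 11/(-⅔) = 11*(-3/2) = -33/2 ≈ -16.500)
o = 120 (o = -6*(-4*3 - 8) = -6*(-12 - 8) = -6*(-20) = 120)
O = 153/2 (O = (21 - 33/2)*(9 - 1*(-8)) = 9*(9 + 8)/2 = (9/2)*17 = 153/2 ≈ 76.500)
O*o = (153/2)*120 = 9180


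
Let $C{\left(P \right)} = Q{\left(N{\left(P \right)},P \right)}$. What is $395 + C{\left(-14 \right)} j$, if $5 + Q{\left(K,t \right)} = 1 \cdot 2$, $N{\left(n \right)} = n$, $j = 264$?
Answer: $-397$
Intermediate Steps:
$Q{\left(K,t \right)} = -3$ ($Q{\left(K,t \right)} = -5 + 1 \cdot 2 = -5 + 2 = -3$)
$C{\left(P \right)} = -3$
$395 + C{\left(-14 \right)} j = 395 - 792 = -397$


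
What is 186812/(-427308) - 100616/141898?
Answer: -8687783863/7579268823 ≈ -1.1463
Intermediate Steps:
186812/(-427308) - 100616/141898 = 186812*(-1/427308) - 100616*1/141898 = -46703/106827 - 50308/70949 = -8687783863/7579268823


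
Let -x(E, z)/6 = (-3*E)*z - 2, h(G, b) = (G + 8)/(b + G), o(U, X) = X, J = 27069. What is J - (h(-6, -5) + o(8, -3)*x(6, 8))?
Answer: 326669/11 ≈ 29697.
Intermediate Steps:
h(G, b) = (8 + G)/(G + b)
x(E, z) = 12 + 18*E*z (x(E, z) = -6*((-3*E)*z - 2) = -6*(-3*E*z - 2) = -6*(-2 - 3*E*z) = 12 + 18*E*z)
J - (h(-6, -5) + o(8, -3)*x(6, 8)) = 27069 - ((8 - 6)/(-6 - 5) - 3*(12 + 18*6*8)) = 27069 - (2/(-11) - 3*(12 + 864)) = 27069 - (-1/11*2 - 3*876) = 27069 - (-2/11 - 2628) = 27069 - 1*(-28910/11) = 27069 + 28910/11 = 326669/11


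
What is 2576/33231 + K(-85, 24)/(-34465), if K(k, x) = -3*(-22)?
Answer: 86588594/1145306415 ≈ 0.075603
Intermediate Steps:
K(k, x) = 66
2576/33231 + K(-85, 24)/(-34465) = 2576/33231 + 66/(-34465) = 2576*(1/33231) + 66*(-1/34465) = 2576/33231 - 66/34465 = 86588594/1145306415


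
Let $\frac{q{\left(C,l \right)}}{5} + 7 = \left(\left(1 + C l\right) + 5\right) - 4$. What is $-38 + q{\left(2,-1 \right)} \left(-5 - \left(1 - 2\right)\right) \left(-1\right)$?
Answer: $-178$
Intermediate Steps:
$q{\left(C,l \right)} = -25 + 5 C l$ ($q{\left(C,l \right)} = -35 + 5 \left(\left(\left(1 + C l\right) + 5\right) - 4\right) = -35 + 5 \left(\left(6 + C l\right) - 4\right) = -35 + 5 \left(2 + C l\right) = -35 + \left(10 + 5 C l\right) = -25 + 5 C l$)
$-38 + q{\left(2,-1 \right)} \left(-5 - \left(1 - 2\right)\right) \left(-1\right) = -38 + \left(-25 + 5 \cdot 2 \left(-1\right)\right) \left(-5 - \left(1 - 2\right)\right) \left(-1\right) = -38 + \left(-25 - 10\right) \left(-5 - -1\right) \left(-1\right) = -38 - 35 \left(-5 + 1\right) \left(-1\right) = -38 - 35 \left(\left(-4\right) \left(-1\right)\right) = -38 - 140 = -178$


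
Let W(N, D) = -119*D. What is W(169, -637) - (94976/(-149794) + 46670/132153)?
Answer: 750290507496197/9897863241 ≈ 75803.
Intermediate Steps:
W(169, -637) - (94976/(-149794) + 46670/132153) = -119*(-637) - (94976/(-149794) + 46670/132153) = 75803 - (94976*(-1/149794) + 46670*(1/132153)) = 75803 - (-47488/74897 + 46670/132153) = 75803 - 1*(-2780238674/9897863241) = 75803 + 2780238674/9897863241 = 750290507496197/9897863241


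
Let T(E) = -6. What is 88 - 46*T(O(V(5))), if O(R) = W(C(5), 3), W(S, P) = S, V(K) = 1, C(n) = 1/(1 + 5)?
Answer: 364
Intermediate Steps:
C(n) = ⅙ (C(n) = 1/6 = ⅙)
O(R) = ⅙
88 - 46*T(O(V(5))) = 88 - 46*(-6) = 88 + 276 = 364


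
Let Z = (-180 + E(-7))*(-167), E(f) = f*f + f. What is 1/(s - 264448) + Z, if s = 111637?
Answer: 3521682305/152811 ≈ 23046.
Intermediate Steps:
E(f) = f + f**2 (E(f) = f**2 + f = f + f**2)
Z = 23046 (Z = (-180 - 7*(1 - 7))*(-167) = (-180 - 7*(-6))*(-167) = (-180 + 42)*(-167) = -138*(-167) = 23046)
1/(s - 264448) + Z = 1/(111637 - 264448) + 23046 = 1/(-152811) + 23046 = -1/152811 + 23046 = 3521682305/152811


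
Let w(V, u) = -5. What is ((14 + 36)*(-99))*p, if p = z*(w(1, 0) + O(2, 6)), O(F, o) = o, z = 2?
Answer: -9900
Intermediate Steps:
p = 2 (p = 2*(-5 + 6) = 2*1 = 2)
((14 + 36)*(-99))*p = ((14 + 36)*(-99))*2 = (50*(-99))*2 = -4950*2 = -9900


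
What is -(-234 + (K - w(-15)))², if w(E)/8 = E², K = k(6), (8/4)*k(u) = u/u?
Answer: -16540489/4 ≈ -4.1351e+6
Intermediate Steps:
k(u) = ½ (k(u) = (u/u)/2 = (½)*1 = ½)
K = ½ ≈ 0.50000
w(E) = 8*E²
-(-234 + (K - w(-15)))² = -(-234 + (½ - 8*(-15)²))² = -(-234 + (½ - 8*225))² = -(-234 + (½ - 1*1800))² = -(-234 + (½ - 1800))² = -(-234 - 3599/2)² = -(-4067/2)² = -1*16540489/4 = -16540489/4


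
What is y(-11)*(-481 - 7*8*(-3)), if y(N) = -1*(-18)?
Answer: -5634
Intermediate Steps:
y(N) = 18
y(-11)*(-481 - 7*8*(-3)) = 18*(-481 - 7*8*(-3)) = 18*(-481 - 56*(-3)) = 18*(-481 + 168) = 18*(-313) = -5634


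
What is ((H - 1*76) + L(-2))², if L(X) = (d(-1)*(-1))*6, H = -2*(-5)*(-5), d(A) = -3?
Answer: 11664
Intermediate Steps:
H = -50 (H = 10*(-5) = -50)
L(X) = 18 (L(X) = -3*(-1)*6 = 3*6 = 18)
((H - 1*76) + L(-2))² = ((-50 - 1*76) + 18)² = ((-50 - 76) + 18)² = (-126 + 18)² = (-108)² = 11664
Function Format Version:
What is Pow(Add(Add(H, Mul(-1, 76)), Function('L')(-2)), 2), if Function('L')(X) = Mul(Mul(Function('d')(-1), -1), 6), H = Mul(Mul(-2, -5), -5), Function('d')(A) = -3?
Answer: 11664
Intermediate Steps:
H = -50 (H = Mul(10, -5) = -50)
Function('L')(X) = 18 (Function('L')(X) = Mul(Mul(-3, -1), 6) = Mul(3, 6) = 18)
Pow(Add(Add(H, Mul(-1, 76)), Function('L')(-2)), 2) = Pow(Add(Add(-50, Mul(-1, 76)), 18), 2) = Pow(Add(Add(-50, -76), 18), 2) = Pow(Add(-126, 18), 2) = Pow(-108, 2) = 11664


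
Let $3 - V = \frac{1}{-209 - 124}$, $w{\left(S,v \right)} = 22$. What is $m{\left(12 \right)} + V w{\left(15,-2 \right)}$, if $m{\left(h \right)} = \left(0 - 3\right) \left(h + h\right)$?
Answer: $- \frac{1976}{333} \approx -5.9339$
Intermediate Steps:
$m{\left(h \right)} = - 6 h$ ($m{\left(h \right)} = - 3 \cdot 2 h = - 6 h$)
$V = \frac{1000}{333}$ ($V = 3 - \frac{1}{-209 - 124} = 3 - \frac{1}{-333} = 3 - - \frac{1}{333} = 3 + \frac{1}{333} = \frac{1000}{333} \approx 3.003$)
$m{\left(12 \right)} + V w{\left(15,-2 \right)} = \left(-6\right) 12 + \frac{1000}{333} \cdot 22 = -72 + \frac{22000}{333} = - \frac{1976}{333}$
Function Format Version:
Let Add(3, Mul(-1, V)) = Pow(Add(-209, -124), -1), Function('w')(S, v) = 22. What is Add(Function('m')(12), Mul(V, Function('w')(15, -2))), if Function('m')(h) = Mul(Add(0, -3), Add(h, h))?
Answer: Rational(-1976, 333) ≈ -5.9339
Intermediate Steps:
Function('m')(h) = Mul(-6, h) (Function('m')(h) = Mul(-3, Mul(2, h)) = Mul(-6, h))
V = Rational(1000, 333) (V = Add(3, Mul(-1, Pow(Add(-209, -124), -1))) = Add(3, Mul(-1, Pow(-333, -1))) = Add(3, Mul(-1, Rational(-1, 333))) = Add(3, Rational(1, 333)) = Rational(1000, 333) ≈ 3.0030)
Add(Function('m')(12), Mul(V, Function('w')(15, -2))) = Add(Mul(-6, 12), Mul(Rational(1000, 333), 22)) = Add(-72, Rational(22000, 333)) = Rational(-1976, 333)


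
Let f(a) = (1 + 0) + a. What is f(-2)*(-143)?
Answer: 143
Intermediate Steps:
f(a) = 1 + a
f(-2)*(-143) = (1 - 2)*(-143) = -1*(-143) = 143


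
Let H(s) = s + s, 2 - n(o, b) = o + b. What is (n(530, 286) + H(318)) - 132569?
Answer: -132747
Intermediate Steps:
n(o, b) = 2 - b - o (n(o, b) = 2 - (o + b) = 2 - (b + o) = 2 + (-b - o) = 2 - b - o)
H(s) = 2*s
(n(530, 286) + H(318)) - 132569 = ((2 - 1*286 - 1*530) + 2*318) - 132569 = ((2 - 286 - 530) + 636) - 132569 = (-814 + 636) - 132569 = -178 - 132569 = -132747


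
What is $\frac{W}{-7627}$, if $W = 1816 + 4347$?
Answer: $- \frac{6163}{7627} \approx -0.80805$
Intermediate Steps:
$W = 6163$
$\frac{W}{-7627} = \frac{6163}{-7627} = 6163 \left(- \frac{1}{7627}\right) = - \frac{6163}{7627}$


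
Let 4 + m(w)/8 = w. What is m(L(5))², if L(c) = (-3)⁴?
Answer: 379456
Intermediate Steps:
L(c) = 81
m(w) = -32 + 8*w
m(L(5))² = (-32 + 8*81)² = (-32 + 648)² = 616² = 379456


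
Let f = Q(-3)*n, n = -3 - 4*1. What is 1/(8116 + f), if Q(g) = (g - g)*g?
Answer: 1/8116 ≈ 0.00012321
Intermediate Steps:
Q(g) = 0 (Q(g) = 0*g = 0)
n = -7 (n = -3 - 4 = -7)
f = 0 (f = 0*(-7) = 0)
1/(8116 + f) = 1/(8116 + 0) = 1/8116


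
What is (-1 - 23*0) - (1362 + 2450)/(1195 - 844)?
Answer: -4163/351 ≈ -11.860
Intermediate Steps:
(-1 - 23*0) - (1362 + 2450)/(1195 - 844) = (-1 + 0) - 3812/351 = -1 - 3812/351 = -4163/351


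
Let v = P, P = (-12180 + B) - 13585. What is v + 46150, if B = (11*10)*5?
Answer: 20935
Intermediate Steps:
B = 550 (B = 110*5 = 550)
P = -25215 (P = (-12180 + 550) - 13585 = -11630 - 13585 = -25215)
v = -25215
v + 46150 = -25215 + 46150 = 20935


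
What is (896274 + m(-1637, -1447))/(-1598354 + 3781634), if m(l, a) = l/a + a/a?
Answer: 216151927/526534360 ≈ 0.41052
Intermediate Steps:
m(l, a) = 1 + l/a (m(l, a) = l/a + 1 = 1 + l/a)
(896274 + m(-1637, -1447))/(-1598354 + 3781634) = (896274 + (-1447 - 1637)/(-1447))/(-1598354 + 3781634) = (896274 - 1/1447*(-3084))/2183280 = (896274 + 3084/1447)*(1/2183280) = (1296911562/1447)*(1/2183280) = 216151927/526534360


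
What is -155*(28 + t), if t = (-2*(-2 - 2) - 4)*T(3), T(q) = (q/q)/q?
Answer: -13640/3 ≈ -4546.7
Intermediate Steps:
T(q) = 1/q
t = 4/3 (t = (-2*(-2 - 2) - 4)/3 = (-2*(-4) - 4)*(1/3) = (8 - 4)*(1/3) = 4*(1/3) = 4/3 ≈ 1.3333)
-155*(28 + t) = -155*(28 + 4/3) = -155*88/3 = -13640/3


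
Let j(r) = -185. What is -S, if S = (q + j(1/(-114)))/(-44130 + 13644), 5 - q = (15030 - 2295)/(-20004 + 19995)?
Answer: 1235/30486 ≈ 0.040510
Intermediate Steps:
q = 1420 (q = 5 - (15030 - 2295)/(-20004 + 19995) = 5 - 12735/(-9) = 5 - 12735*(-1)/9 = 5 - 1*(-1415) = 5 + 1415 = 1420)
S = -1235/30486 (S = (1420 - 185)/(-44130 + 13644) = 1235/(-30486) = 1235*(-1/30486) = -1235/30486 ≈ -0.040510)
-S = -1*(-1235/30486) = 1235/30486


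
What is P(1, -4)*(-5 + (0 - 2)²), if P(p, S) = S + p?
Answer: 3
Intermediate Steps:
P(1, -4)*(-5 + (0 - 2)²) = (-4 + 1)*(-5 + (0 - 2)²) = -3*(-5 + (-2)²) = -3*(-5 + 4) = -3*(-1) = 3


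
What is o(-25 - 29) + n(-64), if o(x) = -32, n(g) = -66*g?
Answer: 4192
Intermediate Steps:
o(-25 - 29) + n(-64) = -32 - 66*(-64) = -32 + 4224 = 4192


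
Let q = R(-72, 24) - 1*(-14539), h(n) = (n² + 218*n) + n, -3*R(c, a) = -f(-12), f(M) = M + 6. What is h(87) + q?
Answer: 41159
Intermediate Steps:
f(M) = 6 + M
R(c, a) = -2 (R(c, a) = -(-1)*(6 - 12)/3 = -(-1)*(-6)/3 = -⅓*6 = -2)
h(n) = n² + 219*n
q = 14537 (q = -2 - 1*(-14539) = -2 + 14539 = 14537)
h(87) + q = 87*(219 + 87) + 14537 = 87*306 + 14537 = 26622 + 14537 = 41159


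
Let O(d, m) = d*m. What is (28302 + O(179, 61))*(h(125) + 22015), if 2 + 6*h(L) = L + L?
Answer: 2595214349/3 ≈ 8.6507e+8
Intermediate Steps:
h(L) = -⅓ + L/3 (h(L) = -⅓ + (L + L)/6 = -⅓ + (2*L)/6 = -⅓ + L/3)
(28302 + O(179, 61))*(h(125) + 22015) = (28302 + 179*61)*((-⅓ + (⅓)*125) + 22015) = (28302 + 10919)*((-⅓ + 125/3) + 22015) = 39221*(124/3 + 22015) = 39221*(66169/3) = 2595214349/3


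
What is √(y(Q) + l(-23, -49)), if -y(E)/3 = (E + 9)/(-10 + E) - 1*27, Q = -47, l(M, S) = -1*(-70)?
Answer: √149 ≈ 12.207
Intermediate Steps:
l(M, S) = 70
y(E) = 81 - 3*(9 + E)/(-10 + E) (y(E) = -3*((E + 9)/(-10 + E) - 1*27) = -3*((9 + E)/(-10 + E) - 27) = -3*(-27 + (9 + E)/(-10 + E)) = 81 - 3*(9 + E)/(-10 + E))
√(y(Q) + l(-23, -49)) = √(3*(-279 + 26*(-47))/(-10 - 47) + 70) = √(3*(-279 - 1222)/(-57) + 70) = √(3*(-1/57)*(-1501) + 70) = √(79 + 70) = √149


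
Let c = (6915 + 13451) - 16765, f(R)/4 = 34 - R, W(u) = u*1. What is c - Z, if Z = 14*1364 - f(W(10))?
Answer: -15399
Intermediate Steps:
W(u) = u
f(R) = 136 - 4*R (f(R) = 4*(34 - R) = 136 - 4*R)
Z = 19000 (Z = 14*1364 - (136 - 4*10) = 19096 - (136 - 40) = 19096 - 1*96 = 19096 - 96 = 19000)
c = 3601 (c = 20366 - 16765 = 3601)
c - Z = 3601 - 1*19000 = 3601 - 19000 = -15399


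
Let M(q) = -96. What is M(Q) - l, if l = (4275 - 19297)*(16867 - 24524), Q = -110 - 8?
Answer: -115023550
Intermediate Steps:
Q = -118
l = 115023454 (l = -15022*(-7657) = 115023454)
M(Q) - l = -96 - 1*115023454 = -96 - 115023454 = -115023550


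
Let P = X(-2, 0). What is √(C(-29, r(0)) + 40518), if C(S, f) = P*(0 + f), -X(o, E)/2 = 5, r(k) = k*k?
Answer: 3*√4502 ≈ 201.29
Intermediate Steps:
r(k) = k²
X(o, E) = -10 (X(o, E) = -2*5 = -10)
P = -10
C(S, f) = -10*f (C(S, f) = -10*(0 + f) = -10*f)
√(C(-29, r(0)) + 40518) = √(-10*0² + 40518) = √(-10*0 + 40518) = √(0 + 40518) = √40518 = 3*√4502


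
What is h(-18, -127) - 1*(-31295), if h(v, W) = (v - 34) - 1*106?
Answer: 31137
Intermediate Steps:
h(v, W) = -140 + v (h(v, W) = (-34 + v) - 106 = -140 + v)
h(-18, -127) - 1*(-31295) = (-140 - 18) - 1*(-31295) = -158 + 31295 = 31137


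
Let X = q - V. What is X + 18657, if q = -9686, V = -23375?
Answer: 32346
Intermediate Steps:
X = 13689 (X = -9686 - 1*(-23375) = -9686 + 23375 = 13689)
X + 18657 = 13689 + 18657 = 32346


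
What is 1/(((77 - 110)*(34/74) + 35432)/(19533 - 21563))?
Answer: -2590/45187 ≈ -0.057317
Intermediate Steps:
1/(((77 - 110)*(34/74) + 35432)/(19533 - 21563)) = 1/((-1122/74 + 35432)/(-2030)) = 1/((-33*17/37 + 35432)*(-1/2030)) = 1/((-561/37 + 35432)*(-1/2030)) = 1/((1310423/37)*(-1/2030)) = 1/(-45187/2590) = -2590/45187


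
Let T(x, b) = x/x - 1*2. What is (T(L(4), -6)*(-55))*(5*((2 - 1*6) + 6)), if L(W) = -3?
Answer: 550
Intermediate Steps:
T(x, b) = -1 (T(x, b) = 1 - 2 = -1)
(T(L(4), -6)*(-55))*(5*((2 - 1*6) + 6)) = (-1*(-55))*(5*((2 - 1*6) + 6)) = 55*(5*((2 - 6) + 6)) = 55*(5*(-4 + 6)) = 55*(5*2) = 55*10 = 550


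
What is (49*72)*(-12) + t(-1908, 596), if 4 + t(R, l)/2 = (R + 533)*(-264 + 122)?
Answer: 348156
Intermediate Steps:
t(R, l) = -151380 - 284*R (t(R, l) = -8 + 2*((R + 533)*(-264 + 122)) = -8 + 2*((533 + R)*(-142)) = -8 + 2*(-75686 - 142*R) = -8 + (-151372 - 284*R) = -151380 - 284*R)
(49*72)*(-12) + t(-1908, 596) = (49*72)*(-12) + (-151380 - 284*(-1908)) = 3528*(-12) + (-151380 + 541872) = -42336 + 390492 = 348156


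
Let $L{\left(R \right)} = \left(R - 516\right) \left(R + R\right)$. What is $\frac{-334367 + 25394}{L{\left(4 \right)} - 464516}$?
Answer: $\frac{102991}{156204} \approx 0.65934$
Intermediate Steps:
$L{\left(R \right)} = 2 R \left(-516 + R\right)$ ($L{\left(R \right)} = \left(-516 + R\right) 2 R = 2 R \left(-516 + R\right)$)
$\frac{-334367 + 25394}{L{\left(4 \right)} - 464516} = \frac{-334367 + 25394}{2 \cdot 4 \left(-516 + 4\right) - 464516} = - \frac{308973}{2 \cdot 4 \left(-512\right) - 464516} = - \frac{308973}{-4096 - 464516} = - \frac{308973}{-468612} = \left(-308973\right) \left(- \frac{1}{468612}\right) = \frac{102991}{156204}$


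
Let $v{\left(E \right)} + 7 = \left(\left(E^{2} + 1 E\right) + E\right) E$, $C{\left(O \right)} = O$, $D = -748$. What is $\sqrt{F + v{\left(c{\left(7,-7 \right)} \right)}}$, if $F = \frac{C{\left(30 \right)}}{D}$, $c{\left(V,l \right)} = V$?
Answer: $\frac{\sqrt{60700574}}{374} \approx 20.832$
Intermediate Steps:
$v{\left(E \right)} = -7 + E \left(E^{2} + 2 E\right)$ ($v{\left(E \right)} = -7 + \left(\left(E^{2} + 1 E\right) + E\right) E = -7 + \left(\left(E^{2} + E\right) + E\right) E = -7 + \left(\left(E + E^{2}\right) + E\right) E = -7 + \left(E^{2} + 2 E\right) E = -7 + E \left(E^{2} + 2 E\right)$)
$F = - \frac{15}{374}$ ($F = \frac{30}{-748} = 30 \left(- \frac{1}{748}\right) = - \frac{15}{374} \approx -0.040107$)
$\sqrt{F + v{\left(c{\left(7,-7 \right)} \right)}} = \sqrt{- \frac{15}{374} + \left(-7 + 7^{3} + 2 \cdot 7^{2}\right)} = \sqrt{- \frac{15}{374} + \left(-7 + 343 + 2 \cdot 49\right)} = \sqrt{- \frac{15}{374} + \left(-7 + 343 + 98\right)} = \sqrt{- \frac{15}{374} + 434} = \sqrt{\frac{162301}{374}} = \frac{\sqrt{60700574}}{374}$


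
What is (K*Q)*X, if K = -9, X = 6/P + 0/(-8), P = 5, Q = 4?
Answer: -216/5 ≈ -43.200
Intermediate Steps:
X = 6/5 (X = 6/5 + 0/(-8) = 6*(⅕) + 0*(-⅛) = 6/5 + 0 = 6/5 ≈ 1.2000)
(K*Q)*X = -9*4*(6/5) = -36*6/5 = -216/5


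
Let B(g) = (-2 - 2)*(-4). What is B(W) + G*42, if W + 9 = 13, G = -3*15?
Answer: -1874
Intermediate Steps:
G = -45
W = 4 (W = -9 + 13 = 4)
B(g) = 16 (B(g) = -4*(-4) = 16)
B(W) + G*42 = 16 - 45*42 = 16 - 1890 = -1874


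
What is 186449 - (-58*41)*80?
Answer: 376689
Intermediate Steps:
186449 - (-58*41)*80 = 186449 - (-2378)*80 = 186449 - 1*(-190240) = 186449 + 190240 = 376689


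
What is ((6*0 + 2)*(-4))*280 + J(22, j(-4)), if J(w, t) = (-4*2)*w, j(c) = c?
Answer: -2416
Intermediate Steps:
J(w, t) = -8*w
((6*0 + 2)*(-4))*280 + J(22, j(-4)) = ((6*0 + 2)*(-4))*280 - 8*22 = ((0 + 2)*(-4))*280 - 176 = (2*(-4))*280 - 176 = -8*280 - 176 = -2240 - 176 = -2416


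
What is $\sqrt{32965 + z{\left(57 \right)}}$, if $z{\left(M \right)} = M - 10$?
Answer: $6 \sqrt{917} \approx 181.69$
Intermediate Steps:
$z{\left(M \right)} = -10 + M$
$\sqrt{32965 + z{\left(57 \right)}} = \sqrt{32965 + \left(-10 + 57\right)} = \sqrt{32965 + 47} = \sqrt{33012} = 6 \sqrt{917}$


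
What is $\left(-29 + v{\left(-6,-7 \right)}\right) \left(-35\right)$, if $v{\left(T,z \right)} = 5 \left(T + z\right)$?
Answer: $3290$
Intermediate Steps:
$v{\left(T,z \right)} = 5 T + 5 z$
$\left(-29 + v{\left(-6,-7 \right)}\right) \left(-35\right) = \left(-29 + \left(5 \left(-6\right) + 5 \left(-7\right)\right)\right) \left(-35\right) = \left(-29 - 65\right) \left(-35\right) = \left(-94\right) \left(-35\right) = 3290$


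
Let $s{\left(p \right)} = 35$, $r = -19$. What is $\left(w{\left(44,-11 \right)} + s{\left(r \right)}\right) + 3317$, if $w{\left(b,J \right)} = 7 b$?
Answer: $3660$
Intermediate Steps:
$\left(w{\left(44,-11 \right)} + s{\left(r \right)}\right) + 3317 = \left(7 \cdot 44 + 35\right) + 3317 = \left(308 + 35\right) + 3317 = 343 + 3317 = 3660$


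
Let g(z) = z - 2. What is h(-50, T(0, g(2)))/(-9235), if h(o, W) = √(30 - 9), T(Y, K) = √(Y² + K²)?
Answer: -√21/9235 ≈ -0.00049622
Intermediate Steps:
g(z) = -2 + z
T(Y, K) = √(K² + Y²)
h(o, W) = √21
h(-50, T(0, g(2)))/(-9235) = √21/(-9235) = √21*(-1/9235) = -√21/9235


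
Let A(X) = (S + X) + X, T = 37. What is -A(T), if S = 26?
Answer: -100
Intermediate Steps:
A(X) = 26 + 2*X (A(X) = (26 + X) + X = 26 + 2*X)
-A(T) = -(26 + 2*37) = -(26 + 74) = -1*100 = -100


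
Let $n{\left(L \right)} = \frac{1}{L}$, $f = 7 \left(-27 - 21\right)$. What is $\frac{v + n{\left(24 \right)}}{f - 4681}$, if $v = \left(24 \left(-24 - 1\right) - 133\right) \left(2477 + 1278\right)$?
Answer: $\frac{66057959}{120408} \approx 548.62$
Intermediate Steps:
$f = -336$ ($f = 7 \left(-48\right) = -336$)
$v = -2752415$ ($v = \left(24 \left(-25\right) - 133\right) 3755 = \left(-600 - 133\right) 3755 = \left(-733\right) 3755 = -2752415$)
$\frac{v + n{\left(24 \right)}}{f - 4681} = \frac{-2752415 + \frac{1}{24}}{-336 - 4681} = \frac{-2752415 + \frac{1}{24}}{-5017} = \left(- \frac{66057959}{24}\right) \left(- \frac{1}{5017}\right) = \frac{66057959}{120408}$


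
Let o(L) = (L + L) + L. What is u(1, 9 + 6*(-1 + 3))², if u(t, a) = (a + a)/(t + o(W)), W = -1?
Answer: 441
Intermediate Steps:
o(L) = 3*L (o(L) = 2*L + L = 3*L)
u(t, a) = 2*a/(-3 + t) (u(t, a) = (a + a)/(t + 3*(-1)) = (2*a)/(t - 3) = (2*a)/(-3 + t) = 2*a/(-3 + t))
u(1, 9 + 6*(-1 + 3))² = (2*(9 + 6*(-1 + 3))/(-3 + 1))² = (2*(9 + 6*2)/(-2))² = (2*(9 + 12)*(-½))² = (2*21*(-½))² = (-21)² = 441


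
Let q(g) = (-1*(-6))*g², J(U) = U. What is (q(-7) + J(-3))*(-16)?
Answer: -4656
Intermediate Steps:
q(g) = 6*g²
(q(-7) + J(-3))*(-16) = (6*(-7)² - 3)*(-16) = (6*49 - 3)*(-16) = (294 - 3)*(-16) = 291*(-16) = -4656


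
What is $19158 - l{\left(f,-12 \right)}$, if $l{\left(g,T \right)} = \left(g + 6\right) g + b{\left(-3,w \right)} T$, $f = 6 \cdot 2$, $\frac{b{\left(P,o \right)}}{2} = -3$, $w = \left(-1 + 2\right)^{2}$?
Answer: $18870$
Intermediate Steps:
$w = 1$ ($w = 1^{2} = 1$)
$b{\left(P,o \right)} = -6$ ($b{\left(P,o \right)} = 2 \left(-3\right) = -6$)
$f = 12$
$l{\left(g,T \right)} = - 6 T + g \left(6 + g\right)$ ($l{\left(g,T \right)} = \left(g + 6\right) g - 6 T = \left(6 + g\right) g - 6 T = g \left(6 + g\right) - 6 T = - 6 T + g \left(6 + g\right)$)
$19158 - l{\left(f,-12 \right)} = 19158 - \left(12^{2} - -72 + 6 \cdot 12\right) = 19158 - \left(144 + 72 + 72\right) = 19158 - 288 = 18870$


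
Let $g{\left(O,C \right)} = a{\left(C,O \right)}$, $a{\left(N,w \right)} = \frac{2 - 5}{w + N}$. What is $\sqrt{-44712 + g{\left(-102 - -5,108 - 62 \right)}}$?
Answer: $\frac{i \sqrt{12921751}}{17} \approx 211.45 i$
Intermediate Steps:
$a{\left(N,w \right)} = - \frac{3}{N + w}$
$g{\left(O,C \right)} = - \frac{3}{C + O}$
$\sqrt{-44712 + g{\left(-102 - -5,108 - 62 \right)}} = \sqrt{-44712 - \frac{3}{\left(108 - 62\right) - 97}} = \sqrt{-44712 - \frac{3}{46 + \left(-102 + 5\right)}} = \sqrt{-44712 - \frac{3}{46 - 97}} = \sqrt{-44712 - \frac{3}{-51}} = \sqrt{-44712 - - \frac{1}{17}} = \sqrt{-44712 + \frac{1}{17}} = \sqrt{- \frac{760103}{17}} = \frac{i \sqrt{12921751}}{17}$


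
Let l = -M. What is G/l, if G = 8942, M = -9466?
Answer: 4471/4733 ≈ 0.94464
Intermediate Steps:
l = 9466 (l = -1*(-9466) = 9466)
G/l = 8942/9466 = 8942*(1/9466) = 4471/4733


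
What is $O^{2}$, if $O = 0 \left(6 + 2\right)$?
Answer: $0$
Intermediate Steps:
$O = 0$ ($O = 0 \cdot 8 = 0$)
$O^{2} = 0^{2} = 0$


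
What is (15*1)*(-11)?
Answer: -165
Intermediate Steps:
(15*1)*(-11) = 15*(-11) = -165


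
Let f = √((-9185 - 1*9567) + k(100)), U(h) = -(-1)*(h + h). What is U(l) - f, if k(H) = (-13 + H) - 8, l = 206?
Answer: 412 - I*√18673 ≈ 412.0 - 136.65*I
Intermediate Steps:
k(H) = -21 + H
U(h) = 2*h (U(h) = -(-1)*2*h = -(-2)*h = 2*h)
f = I*√18673 (f = √((-9185 - 1*9567) + (-21 + 100)) = √((-9185 - 9567) + 79) = √(-18752 + 79) = √(-18673) = I*√18673 ≈ 136.65*I)
U(l) - f = 2*206 - I*√18673 = 412 - I*√18673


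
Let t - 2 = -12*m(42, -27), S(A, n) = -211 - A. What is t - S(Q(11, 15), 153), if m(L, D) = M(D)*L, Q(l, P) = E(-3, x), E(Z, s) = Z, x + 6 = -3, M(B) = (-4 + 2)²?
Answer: -1806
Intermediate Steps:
M(B) = 4 (M(B) = (-2)² = 4)
x = -9 (x = -6 - 3 = -9)
Q(l, P) = -3
m(L, D) = 4*L
t = -2014 (t = 2 - 48*42 = 2 - 12*168 = 2 - 2016 = -2014)
t - S(Q(11, 15), 153) = -2014 - (-211 - 1*(-3)) = -2014 - (-211 + 3) = -2014 - 1*(-208) = -2014 + 208 = -1806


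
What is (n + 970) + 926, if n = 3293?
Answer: 5189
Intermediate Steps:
(n + 970) + 926 = (3293 + 970) + 926 = 4263 + 926 = 5189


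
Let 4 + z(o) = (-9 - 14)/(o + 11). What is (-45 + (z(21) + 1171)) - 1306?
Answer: -5911/32 ≈ -184.72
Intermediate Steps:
z(o) = -4 - 23/(11 + o) (z(o) = -4 + (-9 - 14)/(o + 11) = -4 - 23/(11 + o))
(-45 + (z(21) + 1171)) - 1306 = (-45 + ((-67 - 4*21)/(11 + 21) + 1171)) - 1306 = (-45 + ((-67 - 84)/32 + 1171)) - 1306 = (-45 + ((1/32)*(-151) + 1171)) - 1306 = (-45 + (-151/32 + 1171)) - 1306 = (-45 + 37321/32) - 1306 = 35881/32 - 1306 = -5911/32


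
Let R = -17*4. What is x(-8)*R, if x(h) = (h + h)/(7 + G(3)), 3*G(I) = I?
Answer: 136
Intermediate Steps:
G(I) = I/3
x(h) = h/4 (x(h) = (h + h)/(7 + (1/3)*3) = (2*h)/(7 + 1) = (2*h)/8 = (2*h)*(1/8) = h/4)
R = -68
x(-8)*R = ((1/4)*(-8))*(-68) = -2*(-68) = 136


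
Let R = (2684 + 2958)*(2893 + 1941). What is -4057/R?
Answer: -4057/27273428 ≈ -0.00014875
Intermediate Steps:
R = 27273428 (R = 5642*4834 = 27273428)
-4057/R = -4057/27273428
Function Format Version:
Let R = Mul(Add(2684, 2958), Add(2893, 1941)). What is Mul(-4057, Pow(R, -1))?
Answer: Rational(-4057, 27273428) ≈ -0.00014875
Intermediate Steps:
R = 27273428 (R = Mul(5642, 4834) = 27273428)
Mul(-4057, Pow(R, -1)) = Mul(-4057, Pow(27273428, -1)) = Mul(-4057, Rational(1, 27273428)) = Rational(-4057, 27273428)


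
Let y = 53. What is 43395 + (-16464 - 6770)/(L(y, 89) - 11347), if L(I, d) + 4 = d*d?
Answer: 74434042/1715 ≈ 43402.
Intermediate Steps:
L(I, d) = -4 + d² (L(I, d) = -4 + d*d = -4 + d²)
43395 + (-16464 - 6770)/(L(y, 89) - 11347) = 43395 + (-16464 - 6770)/((-4 + 89²) - 11347) = 43395 - 23234/((-4 + 7921) - 11347) = 43395 - 23234/(7917 - 11347) = 43395 - 23234/(-3430) = 43395 - 23234*(-1/3430) = 43395 + 11617/1715 = 74434042/1715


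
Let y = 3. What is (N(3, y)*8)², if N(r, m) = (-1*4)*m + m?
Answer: 5184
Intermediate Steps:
N(r, m) = -3*m (N(r, m) = -4*m + m = -3*m)
(N(3, y)*8)² = (-3*3*8)² = (-9*8)² = (-72)² = 5184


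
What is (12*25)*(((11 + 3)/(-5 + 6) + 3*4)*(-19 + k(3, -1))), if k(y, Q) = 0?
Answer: -148200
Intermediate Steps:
(12*25)*(((11 + 3)/(-5 + 6) + 3*4)*(-19 + k(3, -1))) = (12*25)*(((11 + 3)/(-5 + 6) + 3*4)*(-19 + 0)) = 300*((14/1 + 12)*(-19)) = 300*((14*1 + 12)*(-19)) = 300*((14 + 12)*(-19)) = 300*(26*(-19)) = 300*(-494) = -148200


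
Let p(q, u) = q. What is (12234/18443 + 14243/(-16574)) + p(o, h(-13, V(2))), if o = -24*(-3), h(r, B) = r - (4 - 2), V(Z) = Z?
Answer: 21948630971/305674282 ≈ 71.804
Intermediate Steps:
h(r, B) = -2 + r (h(r, B) = r - 1*2 = r - 2 = -2 + r)
o = 72
(12234/18443 + 14243/(-16574)) + p(o, h(-13, V(2))) = (12234/18443 + 14243/(-16574)) + 72 = (12234*(1/18443) + 14243*(-1/16574)) + 72 = (12234/18443 - 14243/16574) + 72 = -59917333/305674282 + 72 = 21948630971/305674282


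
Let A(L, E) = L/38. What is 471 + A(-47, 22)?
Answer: 17851/38 ≈ 469.76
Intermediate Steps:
A(L, E) = L/38 (A(L, E) = L*(1/38) = L/38)
471 + A(-47, 22) = 471 + (1/38)*(-47) = 471 - 47/38 = 17851/38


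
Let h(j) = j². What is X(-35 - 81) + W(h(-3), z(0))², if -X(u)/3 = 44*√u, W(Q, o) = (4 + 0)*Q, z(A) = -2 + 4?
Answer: 1296 - 264*I*√29 ≈ 1296.0 - 1421.7*I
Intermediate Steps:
z(A) = 2
W(Q, o) = 4*Q
X(u) = -132*√u
X(-35 - 81) + W(h(-3), z(0))² = -132*√(-35 - 81) + (4*(-3)²)² = -264*I*√29 + (4*9)² = -264*I*√29 + 36² = -264*I*√29 + 1296 = 1296 - 264*I*√29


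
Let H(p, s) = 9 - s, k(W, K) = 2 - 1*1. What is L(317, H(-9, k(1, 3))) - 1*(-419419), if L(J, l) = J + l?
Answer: 419744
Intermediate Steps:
k(W, K) = 1 (k(W, K) = 2 - 1 = 1)
L(317, H(-9, k(1, 3))) - 1*(-419419) = (317 + (9 - 1*1)) - 1*(-419419) = (317 + (9 - 1)) + 419419 = (317 + 8) + 419419 = 325 + 419419 = 419744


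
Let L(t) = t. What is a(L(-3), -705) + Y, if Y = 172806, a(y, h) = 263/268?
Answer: 46312271/268 ≈ 1.7281e+5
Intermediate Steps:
a(y, h) = 263/268 (a(y, h) = 263*(1/268) = 263/268)
a(L(-3), -705) + Y = 263/268 + 172806 = 46312271/268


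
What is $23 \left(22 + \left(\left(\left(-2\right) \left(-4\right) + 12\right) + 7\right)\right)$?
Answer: $1127$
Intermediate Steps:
$23 \left(22 + \left(\left(\left(-2\right) \left(-4\right) + 12\right) + 7\right)\right) = 23 \left(22 + \left(\left(8 + 12\right) + 7\right)\right) = 23 \left(22 + \left(20 + 7\right)\right) = 23 \left(22 + 27\right) = 23 \cdot 49 = 1127$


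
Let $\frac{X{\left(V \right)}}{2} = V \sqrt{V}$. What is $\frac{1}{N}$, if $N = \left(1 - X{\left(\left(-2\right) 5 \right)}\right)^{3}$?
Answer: $\frac{i}{- 11999 i + 79940 \sqrt{10}} \approx -1.8734 \cdot 10^{-7} + 3.9469 \cdot 10^{-6} i$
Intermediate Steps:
$X{\left(V \right)} = 2 V^{\frac{3}{2}}$ ($X{\left(V \right)} = 2 V \sqrt{V} = 2 V^{\frac{3}{2}}$)
$N = \left(1 + 20 i \sqrt{10}\right)^{3}$ ($N = \left(1 - 2 \left(\left(-2\right) 5\right)^{\frac{3}{2}}\right)^{3} = \left(1 - 2 \left(-10\right)^{\frac{3}{2}}\right)^{3} = \left(1 - 2 \left(- 10 i \sqrt{10}\right)\right)^{3} = \left(1 - - 20 i \sqrt{10}\right)^{3} = \left(1 + 20 i \sqrt{10}\right)^{3} \approx -11999.0 - 2.5279 \cdot 10^{5} i$)
$\frac{1}{N} = \frac{1}{\left(1 + 20 i \sqrt{10}\right)^{3}}$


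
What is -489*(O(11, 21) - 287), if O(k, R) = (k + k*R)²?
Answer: -28497453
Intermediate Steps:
O(k, R) = (k + R*k)²
-489*(O(11, 21) - 287) = -489*(11²*(1 + 21)² - 287) = -489*(121*22² - 287) = -489*(121*484 - 287) = -489*(58564 - 287) = -489*58277 = -28497453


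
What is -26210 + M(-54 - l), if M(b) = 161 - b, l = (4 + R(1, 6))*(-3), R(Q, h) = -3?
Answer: -25998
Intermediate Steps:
l = -3 (l = (4 - 3)*(-3) = 1*(-3) = -3)
-26210 + M(-54 - l) = -26210 + (161 - (-54 - 1*(-3))) = -26210 + (161 - (-54 + 3)) = -26210 + (161 - 1*(-51)) = -26210 + (161 + 51) = -26210 + 212 = -25998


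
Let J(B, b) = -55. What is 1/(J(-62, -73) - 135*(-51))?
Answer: 1/6830 ≈ 0.00014641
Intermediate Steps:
1/(J(-62, -73) - 135*(-51)) = 1/(-55 - 135*(-51)) = 1/(-55 + 6885) = 1/6830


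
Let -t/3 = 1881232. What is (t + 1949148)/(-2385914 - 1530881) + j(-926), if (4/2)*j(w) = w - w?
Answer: 3694548/3916795 ≈ 0.94326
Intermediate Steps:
t = -5643696 (t = -3*1881232 = -5643696)
j(w) = 0 (j(w) = (w - w)/2 = (½)*0 = 0)
(t + 1949148)/(-2385914 - 1530881) + j(-926) = (-5643696 + 1949148)/(-2385914 - 1530881) + 0 = -3694548/(-3916795) + 0 = -3694548*(-1/3916795) + 0 = 3694548/3916795 + 0 = 3694548/3916795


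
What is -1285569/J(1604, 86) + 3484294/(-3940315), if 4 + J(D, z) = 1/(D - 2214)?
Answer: 3089975051521696/9618308915 ≈ 3.2126e+5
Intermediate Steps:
J(D, z) = -4 + 1/(-2214 + D) (J(D, z) = -4 + 1/(D - 2214) = -4 + 1/(-2214 + D))
-1285569/J(1604, 86) + 3484294/(-3940315) = -1285569*(-2214 + 1604)/(8857 - 4*1604) + 3484294/(-3940315) = -1285569*(-610/(8857 - 6416)) + 3484294*(-1/3940315) = -1285569/((-1/610*2441)) - 3484294/3940315 = -1285569/(-2441/610) - 3484294/3940315 = -1285569*(-610/2441) - 3484294/3940315 = 784197090/2441 - 3484294/3940315 = 3089975051521696/9618308915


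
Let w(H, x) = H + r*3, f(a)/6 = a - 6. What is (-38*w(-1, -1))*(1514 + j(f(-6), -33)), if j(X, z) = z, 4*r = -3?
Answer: 365807/2 ≈ 1.8290e+5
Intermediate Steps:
r = -3/4 (r = (1/4)*(-3) = -3/4 ≈ -0.75000)
f(a) = -36 + 6*a (f(a) = 6*(a - 6) = 6*(-6 + a) = -36 + 6*a)
w(H, x) = -9/4 + H (w(H, x) = H - 3/4*3 = H - 9/4 = -9/4 + H)
(-38*w(-1, -1))*(1514 + j(f(-6), -33)) = (-38*(-9/4 - 1))*(1514 - 33) = -38*(-13/4)*1481 = (247/2)*1481 = 365807/2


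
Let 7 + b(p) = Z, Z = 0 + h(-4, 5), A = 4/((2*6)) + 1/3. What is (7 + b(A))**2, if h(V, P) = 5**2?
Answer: 625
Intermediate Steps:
A = 2/3 (A = 4/12 + 1*(1/3) = 4*(1/12) + 1/3 = 1/3 + 1/3 = 2/3 ≈ 0.66667)
h(V, P) = 25
Z = 25 (Z = 0 + 25 = 25)
b(p) = 18 (b(p) = -7 + 25 = 18)
(7 + b(A))**2 = (7 + 18)**2 = 25**2 = 625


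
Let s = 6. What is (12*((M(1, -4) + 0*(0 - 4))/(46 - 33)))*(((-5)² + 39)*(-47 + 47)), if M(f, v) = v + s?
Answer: 0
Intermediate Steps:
M(f, v) = 6 + v (M(f, v) = v + 6 = 6 + v)
(12*((M(1, -4) + 0*(0 - 4))/(46 - 33)))*(((-5)² + 39)*(-47 + 47)) = (12*(((6 - 4) + 0*(0 - 4))/(46 - 33)))*(((-5)² + 39)*(-47 + 47)) = (12*((2 + 0*(-4))/13))*((25 + 39)*0) = (12*((2 + 0)*(1/13)))*(64*0) = (12*(2*(1/13)))*0 = (12*(2/13))*0 = (24/13)*0 = 0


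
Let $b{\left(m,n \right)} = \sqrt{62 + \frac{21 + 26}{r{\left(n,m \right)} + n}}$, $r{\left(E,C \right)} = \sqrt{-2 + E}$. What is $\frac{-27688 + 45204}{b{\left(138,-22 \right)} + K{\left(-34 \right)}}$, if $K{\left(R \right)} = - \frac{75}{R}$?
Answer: $\frac{595544}{75 + 17 \sqrt{2} \sqrt{\frac{1317 - 124 i \sqrt{6}}{11 - i \sqrt{6}}}} \approx 1760.5 + 5.1782 i$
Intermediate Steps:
$b{\left(m,n \right)} = \sqrt{62 + \frac{47}{n + \sqrt{-2 + n}}}$ ($b{\left(m,n \right)} = \sqrt{62 + \frac{21 + 26}{\sqrt{-2 + n} + n}} = \sqrt{62 + \frac{47}{n + \sqrt{-2 + n}}}$)
$\frac{-27688 + 45204}{b{\left(138,-22 \right)} + K{\left(-34 \right)}} = \frac{-27688 + 45204}{\sqrt{\frac{47 + 62 \left(-22\right) + 62 \sqrt{-2 - 22}}{-22 + \sqrt{-2 - 22}}} - \frac{75}{-34}} = \frac{17516}{\sqrt{\frac{47 - 1364 + 62 \sqrt{-24}}{-22 + \sqrt{-24}}} - - \frac{75}{34}} = \frac{17516}{\sqrt{\frac{47 - 1364 + 62 \cdot 2 i \sqrt{6}}{-22 + 2 i \sqrt{6}}} + \frac{75}{34}} = \frac{17516}{\sqrt{\frac{47 - 1364 + 124 i \sqrt{6}}{-22 + 2 i \sqrt{6}}} + \frac{75}{34}} = \frac{17516}{\sqrt{\frac{-1317 + 124 i \sqrt{6}}{-22 + 2 i \sqrt{6}}} + \frac{75}{34}} = \frac{17516}{\frac{75}{34} + \sqrt{\frac{-1317 + 124 i \sqrt{6}}{-22 + 2 i \sqrt{6}}}}$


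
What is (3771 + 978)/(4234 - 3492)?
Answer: 4749/742 ≈ 6.4003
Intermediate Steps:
(3771 + 978)/(4234 - 3492) = 4749/742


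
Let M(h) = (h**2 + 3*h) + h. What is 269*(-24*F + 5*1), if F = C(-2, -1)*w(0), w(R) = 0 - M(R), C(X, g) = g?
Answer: 1345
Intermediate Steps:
M(h) = h**2 + 4*h
w(R) = -R*(4 + R) (w(R) = 0 - R*(4 + R) = -R*(4 + R))
F = 0 (F = -(-1)*0*(4 + 0) = -(-1)*0*4 = -1*0 = 0)
269*(-24*F + 5*1) = 269*(-24*0 + 5*1) = 269*(0 + 5) = 269*5 = 1345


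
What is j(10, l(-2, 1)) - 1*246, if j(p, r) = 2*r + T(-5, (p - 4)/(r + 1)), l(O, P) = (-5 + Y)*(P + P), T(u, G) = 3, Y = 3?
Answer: -251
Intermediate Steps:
l(O, P) = -4*P (l(O, P) = (-5 + 3)*(P + P) = -4*P)
j(p, r) = 3 + 2*r (j(p, r) = 2*r + 3 = 3 + 2*r)
j(10, l(-2, 1)) - 1*246 = (3 + 2*(-4*1)) - 1*246 = (3 + 2*(-4)) - 246 = (3 - 8) - 246 = -5 - 246 = -251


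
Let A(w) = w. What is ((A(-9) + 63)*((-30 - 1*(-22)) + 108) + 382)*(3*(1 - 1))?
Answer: 0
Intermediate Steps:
((A(-9) + 63)*((-30 - 1*(-22)) + 108) + 382)*(3*(1 - 1)) = ((-9 + 63)*((-30 - 1*(-22)) + 108) + 382)*(3*(1 - 1)) = (54*((-30 + 22) + 108) + 382)*(3*0) = (54*(-8 + 108) + 382)*0 = (54*100 + 382)*0 = (5400 + 382)*0 = 5782*0 = 0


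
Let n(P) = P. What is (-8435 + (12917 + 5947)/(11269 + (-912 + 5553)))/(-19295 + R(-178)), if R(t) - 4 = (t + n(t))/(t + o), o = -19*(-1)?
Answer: 10667467887/24397292915 ≈ 0.43724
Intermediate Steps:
o = 19
R(t) = 4 + 2*t/(19 + t) (R(t) = 4 + (t + t)/(t + 19) = 4 + (2*t)/(19 + t) = 4 + 2*t/(19 + t))
(-8435 + (12917 + 5947)/(11269 + (-912 + 5553)))/(-19295 + R(-178)) = (-8435 + (12917 + 5947)/(11269 + (-912 + 5553)))/(-19295 + 2*(38 + 3*(-178))/(19 - 178)) = (-8435 + 18864/(11269 + 4641))/(-19295 + 2*(38 - 534)/(-159)) = (-8435 + 18864/15910)/(-19295 + 2*(-1/159)*(-496)) = (-8435 + 18864*(1/15910))/(-19295 + 992/159) = (-8435 + 9432/7955)/(-3066913/159) = -67090993/7955*(-159/3066913) = 10667467887/24397292915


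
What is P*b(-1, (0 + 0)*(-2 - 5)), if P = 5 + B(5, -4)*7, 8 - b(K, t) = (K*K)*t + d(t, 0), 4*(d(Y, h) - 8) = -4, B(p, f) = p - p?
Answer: 5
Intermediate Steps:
B(p, f) = 0
d(Y, h) = 7 (d(Y, h) = 8 + (1/4)*(-4) = 8 - 1 = 7)
b(K, t) = 1 - t*K**2 (b(K, t) = 8 - ((K*K)*t + 7) = 8 - (K**2*t + 7) = 8 - (t*K**2 + 7) = 8 - (7 + t*K**2) = 8 + (-7 - t*K**2) = 1 - t*K**2)
P = 5 (P = 5 + 0*7 = 5 + 0 = 5)
P*b(-1, (0 + 0)*(-2 - 5)) = 5*(1 - 1*(0 + 0)*(-2 - 5)*(-1)**2) = 5*(1 - 1*0*(-7)*1) = 5*(1 - 1*0*1) = 5*(1 + 0) = 5*1 = 5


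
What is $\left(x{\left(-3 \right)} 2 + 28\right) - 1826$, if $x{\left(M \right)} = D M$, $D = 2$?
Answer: $-1810$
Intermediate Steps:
$x{\left(M \right)} = 2 M$
$\left(x{\left(-3 \right)} 2 + 28\right) - 1826 = \left(2 \left(-3\right) 2 + 28\right) - 1826 = \left(\left(-6\right) 2 + 28\right) - 1826 = \left(-12 + 28\right) - 1826 = 16 - 1826 = -1810$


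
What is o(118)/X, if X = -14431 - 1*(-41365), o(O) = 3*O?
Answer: 59/4489 ≈ 0.013143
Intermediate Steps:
X = 26934 (X = -14431 + 41365 = 26934)
o(118)/X = (3*118)/26934 = 354*(1/26934) = 59/4489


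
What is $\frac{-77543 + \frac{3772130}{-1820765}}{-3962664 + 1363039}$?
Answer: $\frac{5647654101}{189332248525} \approx 0.029829$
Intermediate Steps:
$\frac{-77543 + \frac{3772130}{-1820765}}{-3962664 + 1363039} = \frac{-77543 + 3772130 \left(- \frac{1}{1820765}\right)}{-2599625} = \left(-77543 - \frac{754426}{364153}\right) \left(- \frac{1}{2599625}\right) = \left(- \frac{28238270505}{364153}\right) \left(- \frac{1}{2599625}\right) = \frac{5647654101}{189332248525}$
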